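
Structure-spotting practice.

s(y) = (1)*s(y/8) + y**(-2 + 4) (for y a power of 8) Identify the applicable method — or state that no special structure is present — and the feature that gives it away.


Diagnosis: the master substitution — treat m = log base 8 of y as the new clock: one recursion step advances m by one while y scales by 8.


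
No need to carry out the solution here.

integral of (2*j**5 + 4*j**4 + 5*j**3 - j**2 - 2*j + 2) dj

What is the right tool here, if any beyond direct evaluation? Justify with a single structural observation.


Verdict: no special technique — a term-by-term power-rule job in j; no substitution or rearrangement earns its keep here.


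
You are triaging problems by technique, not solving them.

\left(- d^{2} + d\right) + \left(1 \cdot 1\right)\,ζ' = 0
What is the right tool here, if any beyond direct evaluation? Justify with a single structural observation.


Diagnosis: no special technique — solved for the derivative, ζ never appears on the right — this is a direct integration in d, not a differential-equations problem at heart.


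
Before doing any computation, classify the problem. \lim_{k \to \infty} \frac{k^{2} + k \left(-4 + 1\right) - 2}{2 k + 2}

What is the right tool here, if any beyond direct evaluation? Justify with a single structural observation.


Method: dominant-term comparison — as k grows, only the highest-degree terms matter — compare leading terms and read the limit off. l'Hôpital's at-infinity variant applies to the expression viewed as a single quotient; the leading-term comparison is the direct route.


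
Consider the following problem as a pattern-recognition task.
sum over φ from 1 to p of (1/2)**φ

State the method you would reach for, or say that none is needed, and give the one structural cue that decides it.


Diagnosis: the geometric series formula — check a ratio of consecutive terms: it is 1/2, independent of the index, so the geometric formula closes the sum.


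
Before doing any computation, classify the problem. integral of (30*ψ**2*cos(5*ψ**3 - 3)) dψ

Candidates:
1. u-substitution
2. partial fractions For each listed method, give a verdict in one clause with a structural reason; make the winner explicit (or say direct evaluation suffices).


Technique: u-substitution — structure check: outer function, inner expression 5*ψ**3 - 3, inner derivative as a factor — the classic u = 5*ψ**3 - 3 pattern.
- u-substitution: yes — fits the structure here.
- partial fractions: there is no rational-function structure to decompose.


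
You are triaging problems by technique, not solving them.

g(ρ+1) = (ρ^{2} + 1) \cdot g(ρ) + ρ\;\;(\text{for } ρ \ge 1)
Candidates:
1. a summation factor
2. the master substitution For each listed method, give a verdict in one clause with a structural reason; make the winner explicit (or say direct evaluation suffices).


Technique: a summation factor — it is first-order linear but the coefficient ρ^{2} + 1 depends on the index, so multiply through by a summation factor to telescope it.
- a summation factor — applicable, and directly so.
- the master substitution — the recursion shifts the index rather than dividing it.


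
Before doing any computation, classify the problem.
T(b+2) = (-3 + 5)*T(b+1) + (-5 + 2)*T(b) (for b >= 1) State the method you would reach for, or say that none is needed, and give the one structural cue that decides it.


Diagnosis: the characteristic-root method — because shifting b leaves the equation's coefficients unchanged, exponential trials reduce it to algebra.


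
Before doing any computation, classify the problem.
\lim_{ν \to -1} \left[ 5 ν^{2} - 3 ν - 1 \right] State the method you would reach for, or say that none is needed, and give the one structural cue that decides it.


Technique: no special technique — the function is continuous at -1; evaluation is itself the limit, no machinery required.


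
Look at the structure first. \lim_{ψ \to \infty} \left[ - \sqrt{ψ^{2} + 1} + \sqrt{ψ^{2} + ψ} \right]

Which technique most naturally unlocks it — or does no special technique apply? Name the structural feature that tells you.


Technique: conjugate multiplication — turning the difference into a conjugate-rationalized ratio makes the limit readable.


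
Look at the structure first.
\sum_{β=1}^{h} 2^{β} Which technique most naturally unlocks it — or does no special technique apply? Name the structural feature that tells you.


Diagnosis: the geometric series formula — each term is 2 times the previous one, so the geometric-series formula applies directly.


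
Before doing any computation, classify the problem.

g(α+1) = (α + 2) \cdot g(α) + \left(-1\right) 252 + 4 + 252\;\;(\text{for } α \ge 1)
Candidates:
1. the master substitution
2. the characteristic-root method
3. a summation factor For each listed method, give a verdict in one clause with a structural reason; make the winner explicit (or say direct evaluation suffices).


Method: a summation factor — because the multiplier α + 2 is index-dependent, divide through by its running product and sum the resulting differences.
- the master substitution: the recursion shifts the index rather than dividing it.
- the characteristic-root method — an index-dependent weight blocks the pure exponential ansatz.
- a summation factor: yes, a natural case for it.


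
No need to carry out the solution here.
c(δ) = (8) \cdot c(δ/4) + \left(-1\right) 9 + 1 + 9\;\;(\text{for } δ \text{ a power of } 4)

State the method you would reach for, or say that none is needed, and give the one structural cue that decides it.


Verdict: the master substitution — treat m = log base 4 of δ as the new clock: one recursion step advances m by one while δ scales by 4.


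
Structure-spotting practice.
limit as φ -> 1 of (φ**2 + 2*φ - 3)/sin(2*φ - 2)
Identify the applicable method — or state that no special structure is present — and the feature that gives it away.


Technique: l'Hôpital's rule (0/0) — numerator and denominator both vanish at 1 — a genuine 0/0 form, which is exactly when l'Hôpital applies. A first-order expansion at the point is an equally standard path; the rule packages it.


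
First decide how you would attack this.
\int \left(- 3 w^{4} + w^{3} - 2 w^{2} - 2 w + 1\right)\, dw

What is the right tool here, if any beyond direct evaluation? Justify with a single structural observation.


Technique: no special technique — the integrand is a sum of constant multiples of powers of w — integrate term by term.


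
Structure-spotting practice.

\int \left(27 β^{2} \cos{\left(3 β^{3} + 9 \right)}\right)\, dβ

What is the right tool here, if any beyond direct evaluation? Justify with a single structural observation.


Verdict: u-substitution — a chain-rule shadow: 27 β^{2} alongside a function of 3 β^{3} + 9 means u = 3 β^{3} + 9 unwinds the composition in one step.


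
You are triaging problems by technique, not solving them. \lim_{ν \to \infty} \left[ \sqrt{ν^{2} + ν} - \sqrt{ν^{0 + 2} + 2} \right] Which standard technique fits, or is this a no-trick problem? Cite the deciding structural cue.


Best approach: conjugate multiplication — turning the difference into a conjugate-rationalized ratio makes the limit readable.


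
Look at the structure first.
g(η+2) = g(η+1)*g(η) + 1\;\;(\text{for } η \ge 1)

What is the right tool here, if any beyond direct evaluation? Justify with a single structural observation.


Method: no special technique — nonlinear feedback in the recursion rules out every root- or factor-based technique.


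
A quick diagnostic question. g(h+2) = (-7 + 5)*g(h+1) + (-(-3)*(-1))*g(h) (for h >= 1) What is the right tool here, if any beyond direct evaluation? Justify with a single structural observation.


Method: the characteristic-root method — no index-dependence in the weights and nothing inhomogeneous: classic characteristic-equation setup.


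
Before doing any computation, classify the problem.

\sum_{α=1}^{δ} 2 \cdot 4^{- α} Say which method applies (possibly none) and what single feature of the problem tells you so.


Verdict: the geometric series formula — consecutive terms stand in a fixed index-free ratio — the geometric sum formula closes it.


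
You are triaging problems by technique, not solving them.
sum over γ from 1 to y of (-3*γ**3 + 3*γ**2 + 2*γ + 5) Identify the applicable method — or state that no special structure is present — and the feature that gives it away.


Best approach: no special technique — the summand is a plain polynomial in γ (expanding first if it arrives factored); standard power-sum formulas evaluate it term by term.


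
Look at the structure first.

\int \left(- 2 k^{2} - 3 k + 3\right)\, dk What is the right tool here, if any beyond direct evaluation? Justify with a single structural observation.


Method: no special technique — the integrand is a sum of constant multiples of powers of k — integrate term by term.


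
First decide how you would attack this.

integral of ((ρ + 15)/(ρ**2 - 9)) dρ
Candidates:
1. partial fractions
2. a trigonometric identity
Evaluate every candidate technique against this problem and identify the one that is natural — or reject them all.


Method: partial fractions — ρ**2 - 9 splits into linear pieces, so the quotient is a sum of simple fractions — decompose before integrating.
- partial fractions — a fit — the right tool for this form.
- a trigonometric identity — there is no trigonometric structure at all — the integrand carries no sine or cosine to rewrite.


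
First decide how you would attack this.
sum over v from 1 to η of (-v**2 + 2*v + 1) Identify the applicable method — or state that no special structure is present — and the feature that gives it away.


Method: no special technique — every summand is a constant multiple of a power of v — apply the standard power-sum identities one degree at a time.


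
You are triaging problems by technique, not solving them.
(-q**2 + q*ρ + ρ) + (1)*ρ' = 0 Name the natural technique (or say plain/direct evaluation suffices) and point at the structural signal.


Method: a linear integrating factor — the unknown enters only to the first power against a nonzero forcing term — the integrating-factor template applies directly.


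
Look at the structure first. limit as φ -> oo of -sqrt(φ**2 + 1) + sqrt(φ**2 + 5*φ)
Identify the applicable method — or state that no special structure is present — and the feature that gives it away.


Technique: conjugate multiplication — an infinity-minus-infinity difference with a surviving radical — multiply by the conjugate to cancel the divergence.


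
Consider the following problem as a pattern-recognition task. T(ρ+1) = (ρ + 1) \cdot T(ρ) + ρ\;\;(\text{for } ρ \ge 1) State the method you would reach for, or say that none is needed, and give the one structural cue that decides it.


Verdict: a summation factor — rescale the sequence by the product of the weights ρ + 1 so far — the recurrence collapses to a plain running sum.


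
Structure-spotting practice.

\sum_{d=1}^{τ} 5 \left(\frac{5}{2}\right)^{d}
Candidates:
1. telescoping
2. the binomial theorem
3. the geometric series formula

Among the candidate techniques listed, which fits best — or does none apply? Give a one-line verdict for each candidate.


Best approach: the geometric series formula — consecutive terms stand in a fixed index-free ratio — the geometric sum formula closes it.
- telescoping — in the displayed form, no term reappears at a neighboring index to cancel against.
- the binomial theorem — there is no pair of bases whose matched powers would reassemble into a single binomial power.
- the geometric series formula — applies; the problem has the shape this method handles.


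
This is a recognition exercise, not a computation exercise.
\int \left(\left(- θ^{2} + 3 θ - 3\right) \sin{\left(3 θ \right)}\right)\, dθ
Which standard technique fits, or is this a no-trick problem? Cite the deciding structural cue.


Technique: integration by parts — a polynomial factor - θ^{2} + 3 θ - 3 multiplies \sin{\left(3 θ \right)}; differentiating - θ^{2} + 3 θ - 3 lowers its degree while \sin{\left(3 θ \right)} integrates cleanly, so parts wins.


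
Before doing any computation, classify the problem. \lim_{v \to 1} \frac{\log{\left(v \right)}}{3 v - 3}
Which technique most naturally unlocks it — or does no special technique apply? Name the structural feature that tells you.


Method: l'Hôpital's rule (0/0) — both numerator and denominator vanish at 1: the genuine 0/0 indeterminate that l'Hôpital exists for. One could equally expand both pieces locally and compare leading terms; the rule does that in one stroke.


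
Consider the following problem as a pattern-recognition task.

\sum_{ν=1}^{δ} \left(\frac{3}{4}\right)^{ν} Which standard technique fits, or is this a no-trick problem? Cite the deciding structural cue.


Verdict: the geometric series formula — term-over-term division gives \frac{3}{4} every time — index-free ratio, geometric sum formula applies.


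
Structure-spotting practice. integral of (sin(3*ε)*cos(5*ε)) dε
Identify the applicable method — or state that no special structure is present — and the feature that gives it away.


Best approach: a trigonometric identity — sin(3*ε)*cos(5*ε) mixes two frequencies; the product-to-sum identity splits it into single-frequency sinusoids.


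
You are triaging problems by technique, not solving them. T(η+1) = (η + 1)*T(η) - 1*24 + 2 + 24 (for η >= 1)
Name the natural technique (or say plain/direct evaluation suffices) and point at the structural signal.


Diagnosis: a summation factor — it is first-order linear but the coefficient η + 1 depends on the index, so multiply through by a summation factor to telescope it.


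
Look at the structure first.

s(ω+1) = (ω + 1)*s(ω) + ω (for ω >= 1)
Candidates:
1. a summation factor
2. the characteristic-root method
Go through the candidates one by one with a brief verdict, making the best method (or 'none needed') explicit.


Method: a summation factor — the coefficient ω + 1 drifts with the index, so no fixed root exists; normalizing by the cumulative product telescopes it.
- a summation factor: applicable, and directly so.
- the characteristic-root method: the coefficients change with the index, which the root method cannot absorb.


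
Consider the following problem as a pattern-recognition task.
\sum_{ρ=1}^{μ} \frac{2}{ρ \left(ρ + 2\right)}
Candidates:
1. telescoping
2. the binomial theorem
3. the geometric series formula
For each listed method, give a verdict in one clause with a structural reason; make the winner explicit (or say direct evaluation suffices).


Method: telescoping — one partial-fraction pass turns \frac{2}{ρ \left(ρ + 2\right)} into a shifted difference, and shifted differences telescope.
- telescoping — applicable, and directly so.
- the binomial theorem — no binomial coefficients pair with matched powers.
- the geometric series formula: the ratio of consecutive terms depends on the index.


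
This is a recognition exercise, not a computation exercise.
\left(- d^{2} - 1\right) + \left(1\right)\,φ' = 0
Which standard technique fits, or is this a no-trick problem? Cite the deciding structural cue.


Verdict: no special technique — the slope is a function of d alone, so integrate both sides directly.


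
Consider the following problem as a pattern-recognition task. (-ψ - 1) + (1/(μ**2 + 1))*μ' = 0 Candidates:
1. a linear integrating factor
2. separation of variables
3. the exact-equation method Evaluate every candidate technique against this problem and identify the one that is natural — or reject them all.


Verdict: separation of variables — one side of the product carries the independent variable, the other the unknown — the textbook separation shape.
- a linear integrating factor: a nonlinear term in the unknown puts this outside the integrating-factor template.
- separation of variables — applicable, and directly so.
- the exact-equation method — with no real cross-dependence between the variables, the exact-equation machinery is a detour rather than the natural reading.


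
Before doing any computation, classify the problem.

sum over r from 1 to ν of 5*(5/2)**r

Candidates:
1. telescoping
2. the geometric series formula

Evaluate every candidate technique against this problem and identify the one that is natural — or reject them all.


Method: the geometric series formula — consecutive terms stand in a fixed index-free ratio — the geometric sum formula closes it.
- telescoping — writing out consecutive terms as given produces no pairwise cancellation.
- the geometric series formula: yes, a natural case for it.


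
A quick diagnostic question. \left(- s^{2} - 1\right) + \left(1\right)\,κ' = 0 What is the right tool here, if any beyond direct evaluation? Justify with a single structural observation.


Verdict: no special technique — the slope is a pure function of s; integrate both sides and be done.


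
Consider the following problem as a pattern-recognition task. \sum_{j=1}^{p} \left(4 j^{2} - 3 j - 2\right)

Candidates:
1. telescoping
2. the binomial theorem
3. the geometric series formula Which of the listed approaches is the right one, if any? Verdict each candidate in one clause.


Verdict: no special technique — recognize the absence of structure: constant-multiple powers of j summed plainly, no special method required.
- telescoping: neither a shifted-difference shape nor integer-spaced poles are present.
- the binomial theorem: no binomial coefficients pair with matched powers.
- the geometric series formula: the term-to-term ratio changes with the index, so the geometric formula cannot close it.


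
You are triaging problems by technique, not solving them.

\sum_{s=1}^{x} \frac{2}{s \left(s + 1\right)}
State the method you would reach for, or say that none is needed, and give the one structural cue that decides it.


Method: telescoping — rewrite \frac{2}{s \left(s + 1\right)} as simple fractions and successive terms eat each other — only the edges survive.


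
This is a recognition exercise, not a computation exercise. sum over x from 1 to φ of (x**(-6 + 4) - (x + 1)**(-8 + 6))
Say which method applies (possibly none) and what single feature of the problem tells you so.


Diagnosis: telescoping — the summand is built as x**(-6 + 4) minus its own successor — adjacent terms annihilate down the line.


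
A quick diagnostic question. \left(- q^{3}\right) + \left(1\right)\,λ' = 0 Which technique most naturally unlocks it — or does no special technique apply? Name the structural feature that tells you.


Diagnosis: no special technique — the slope is a function of q alone, so integrate both sides directly.


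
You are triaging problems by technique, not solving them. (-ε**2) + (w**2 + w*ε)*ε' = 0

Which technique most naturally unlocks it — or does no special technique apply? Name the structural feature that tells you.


Diagnosis: the homogeneous substitution — the slope is degree-zero homogeneous: the ratio substitution v = ε/w collapses it. With the right rearrangement (exchanging the roles of the variables where needed), this also fits a Bernoulli template; the homogeneous substitution reads the structure directly.


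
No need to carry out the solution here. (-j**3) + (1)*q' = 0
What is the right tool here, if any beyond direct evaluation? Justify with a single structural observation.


Technique: no special technique — with q absent the equation is not coupled at all: direct integration in j.


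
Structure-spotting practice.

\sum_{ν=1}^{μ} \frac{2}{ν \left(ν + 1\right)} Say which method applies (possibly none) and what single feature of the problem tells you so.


Technique: telescoping — the denominator's roots in \frac{2}{ν \left(ν + 1\right)} sit an integer apart: decomposition produces a self-cancelling chain.


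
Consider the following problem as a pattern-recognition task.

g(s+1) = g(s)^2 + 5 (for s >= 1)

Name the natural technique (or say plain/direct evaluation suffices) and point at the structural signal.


Method: no special technique — the unknown enters the rule nonlinearly, not as a weighted sum — no linear method is even well-posed.


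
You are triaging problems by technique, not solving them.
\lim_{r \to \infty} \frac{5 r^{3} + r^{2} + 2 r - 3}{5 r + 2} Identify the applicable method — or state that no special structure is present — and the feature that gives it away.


Verdict: dominant-term comparison — growth-rate triage: the leading powers of r decide the limit, everything else is noise. Viewed as a single quotient this is an ∞/∞ form — an at-infinity application of l'Hôpital's rule would also resolve it; comparing leading growth reads the answer without differentiating.


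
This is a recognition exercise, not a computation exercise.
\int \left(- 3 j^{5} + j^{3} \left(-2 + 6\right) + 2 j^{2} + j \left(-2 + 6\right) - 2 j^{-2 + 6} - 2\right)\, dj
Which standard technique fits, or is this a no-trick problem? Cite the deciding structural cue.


Best approach: no special technique — a term-by-term power-rule job in j; no substitution or rearrangement earns its keep here.


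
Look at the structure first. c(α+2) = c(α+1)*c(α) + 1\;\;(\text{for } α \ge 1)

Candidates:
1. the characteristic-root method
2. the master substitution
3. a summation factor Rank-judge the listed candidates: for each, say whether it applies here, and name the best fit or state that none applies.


Technique: no special technique — the update rule curves (it is not linear in the unknown sequence), so no superposition-based closed form attaches — iterate or study it directly.
- the characteristic-root method: the recursion is nonlinear in the sequence values, so no linear-modes ansatz applies.
- the master substitution: no fixed divisor shrinks the index between calls.
- a summation factor — the recursion is nonlinear — outside the first-order linear family a summation factor addresses.


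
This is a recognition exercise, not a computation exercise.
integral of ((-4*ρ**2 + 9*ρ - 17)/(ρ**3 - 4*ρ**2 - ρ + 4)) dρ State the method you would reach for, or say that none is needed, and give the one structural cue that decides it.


Best approach: partial fractions — each factor of ρ**3 - 4*ρ**2 - ρ + 4 owns one elementary piece of the integrand — separate them and integrate piecewise.


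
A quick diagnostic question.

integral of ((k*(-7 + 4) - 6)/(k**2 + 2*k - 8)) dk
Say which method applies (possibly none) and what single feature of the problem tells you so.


Method: partial fractions — a proper rational integrand over the factorable k**2 + 2*k - 8: partial fractions reduce it to elementary pieces.


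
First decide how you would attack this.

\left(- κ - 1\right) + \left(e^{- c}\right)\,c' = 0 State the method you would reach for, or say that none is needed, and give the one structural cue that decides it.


Verdict: separation of variables — one side of the product carries the independent variable, the other the unknown — the textbook separation shape. One could also solve this as an exact equation; with each coefficient in its own variable, separating is the same work with fewer steps.


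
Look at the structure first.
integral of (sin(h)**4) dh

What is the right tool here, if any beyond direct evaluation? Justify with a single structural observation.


Verdict: a trigonometric identity — sin(h)**4 calls for power reduction: rewrite via double angles before any antiderivative is attempted.


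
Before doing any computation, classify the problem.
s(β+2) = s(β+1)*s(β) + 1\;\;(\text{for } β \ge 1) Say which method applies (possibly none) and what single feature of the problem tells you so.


Verdict: no special technique — the sequence value feeds back through itself nonlinearly — linear superposition fails, and every superposition-based closed form fails with it.


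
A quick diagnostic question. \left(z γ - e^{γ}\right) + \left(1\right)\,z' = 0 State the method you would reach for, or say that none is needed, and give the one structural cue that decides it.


Technique: a linear integrating factor — arrange it as z' + γ·z = (the forcing term) and the integrating factor does the rest.


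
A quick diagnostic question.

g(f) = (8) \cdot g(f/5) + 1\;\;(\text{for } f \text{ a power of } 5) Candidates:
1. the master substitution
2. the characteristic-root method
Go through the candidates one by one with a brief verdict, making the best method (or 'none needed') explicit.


Best approach: the master substitution — the argument shrinks by the factor 5, so measure the index on a logarithmic scale and the recursion becomes a shift.
- the master substitution — yes — fits the structure here.
- the characteristic-root method: a divided-index call is not the fixed-shift linear shape that characteristic roots solve.


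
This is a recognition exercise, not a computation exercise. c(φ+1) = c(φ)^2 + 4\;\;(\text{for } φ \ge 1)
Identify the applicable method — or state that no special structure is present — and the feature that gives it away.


Diagnosis: no special technique — the unknown sequence enters the update nonlinearly, so no linear method fits the recurrence as written — direct iteration remains.


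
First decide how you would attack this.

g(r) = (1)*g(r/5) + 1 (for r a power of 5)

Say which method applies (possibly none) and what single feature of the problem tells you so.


Diagnosis: the master substitution — the argument shrinks by the factor 5, so measure the index on a logarithmic scale and the recursion becomes a shift.


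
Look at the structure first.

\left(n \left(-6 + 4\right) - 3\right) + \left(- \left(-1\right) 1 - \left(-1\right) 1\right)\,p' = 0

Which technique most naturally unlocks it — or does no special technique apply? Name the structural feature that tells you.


Method: no special technique — with p absent the equation is not coupled at all: direct integration in n.


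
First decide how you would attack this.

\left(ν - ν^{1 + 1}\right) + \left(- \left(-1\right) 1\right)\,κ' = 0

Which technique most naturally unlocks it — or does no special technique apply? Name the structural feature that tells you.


Verdict: no special technique — solved for the derivative, no κ appears — this is antidifferentiation in ν wearing ODE clothing.


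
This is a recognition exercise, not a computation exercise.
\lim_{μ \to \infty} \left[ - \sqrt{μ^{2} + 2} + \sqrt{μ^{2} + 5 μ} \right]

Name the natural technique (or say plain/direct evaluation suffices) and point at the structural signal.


Technique: conjugate multiplication — neither \sqrt{μ^{2} + 5 μ} nor \sqrt{μ^{2} + 2} converges alone, so rewrite their difference as a conjugate-rationalized quotient first.


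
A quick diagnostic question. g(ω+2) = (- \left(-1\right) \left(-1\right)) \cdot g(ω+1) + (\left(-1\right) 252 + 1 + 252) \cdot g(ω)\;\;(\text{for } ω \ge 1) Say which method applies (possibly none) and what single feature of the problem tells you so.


Method: the characteristic-root method — the recurrence is linear and homogeneous with constant coefficients, so the ansatz r^ω turns it into a polynomial equation for r.


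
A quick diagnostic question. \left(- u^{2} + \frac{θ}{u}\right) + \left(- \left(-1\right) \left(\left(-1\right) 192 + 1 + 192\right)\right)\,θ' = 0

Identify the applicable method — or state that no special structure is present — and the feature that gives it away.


Method: a linear integrating factor — the unknown enters only to the first power against a nonzero forcing term — the integrating-factor template applies directly.


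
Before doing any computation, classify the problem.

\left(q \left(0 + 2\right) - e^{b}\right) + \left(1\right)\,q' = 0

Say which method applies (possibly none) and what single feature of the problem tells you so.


Verdict: a linear integrating factor — the unknown enters only to the first power against a nonzero forcing term — the integrating-factor template applies directly.


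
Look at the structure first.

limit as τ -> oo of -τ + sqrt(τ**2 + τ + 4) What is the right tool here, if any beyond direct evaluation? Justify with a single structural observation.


Technique: conjugate multiplication — two divergent pieces with a minus sign between them and a radical in the mix: rationalize sqrt(τ**2 + τ + 4) - τ before any limit law applies.


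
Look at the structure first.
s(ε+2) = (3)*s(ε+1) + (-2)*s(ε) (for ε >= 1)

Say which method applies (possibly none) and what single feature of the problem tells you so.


Verdict: the characteristic-root method — linear, homogeneous, constant coefficients: solutions of the form r^ε exist — find the roots of the characteristic polynomial.


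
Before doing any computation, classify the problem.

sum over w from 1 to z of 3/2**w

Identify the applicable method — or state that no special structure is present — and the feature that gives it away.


Diagnosis: the geometric series formula — consecutive terms stand in a fixed index-free ratio — the geometric sum formula closes it.


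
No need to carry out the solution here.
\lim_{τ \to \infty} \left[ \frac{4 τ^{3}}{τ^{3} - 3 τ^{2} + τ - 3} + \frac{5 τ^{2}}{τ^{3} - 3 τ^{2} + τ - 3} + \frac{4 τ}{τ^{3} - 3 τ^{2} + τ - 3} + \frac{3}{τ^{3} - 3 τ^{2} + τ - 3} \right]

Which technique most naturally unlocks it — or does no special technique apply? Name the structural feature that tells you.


Diagnosis: dominant-term comparison — at large τ only the top-degree terms survive; compare the leading terms and the limit falls out. Differentiating the expression as a single quotient would eventually settle it as well; matching dominant growth settles it immediately.


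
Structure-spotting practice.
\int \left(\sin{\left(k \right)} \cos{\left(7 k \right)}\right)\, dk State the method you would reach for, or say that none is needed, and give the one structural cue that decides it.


Best approach: a trigonometric identity — split \sin{\left(k \right)} \cos{\left(7 k \right)} with the angle-addition identities: the resulting sum integrates term by term.


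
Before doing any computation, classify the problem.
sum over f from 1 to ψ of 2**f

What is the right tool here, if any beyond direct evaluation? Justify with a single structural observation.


Verdict: the geometric series formula — term-over-term division gives 2 every time — index-free ratio, geometric sum formula applies.


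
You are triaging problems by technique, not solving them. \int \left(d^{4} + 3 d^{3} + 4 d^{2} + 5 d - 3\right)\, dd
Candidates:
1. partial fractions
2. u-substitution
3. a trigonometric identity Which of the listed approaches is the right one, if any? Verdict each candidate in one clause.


Verdict: no special technique — a term-by-term power-rule job in d; no substitution or rearrangement earns its keep here.
- partial fractions: there is no rational-function structure to decompose.
- u-substitution: no substitution does more than relabel what direct integration already handles.
- a trigonometric identity: there is no trigonometric structure at all — the integrand carries no sine or cosine to rewrite.


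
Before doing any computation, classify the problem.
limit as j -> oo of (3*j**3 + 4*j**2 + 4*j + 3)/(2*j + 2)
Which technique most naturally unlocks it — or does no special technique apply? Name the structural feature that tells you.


Verdict: dominant-term comparison — as j grows, only the highest-degree terms matter — compare leading terms and read the limit off. l'Hôpital's at-infinity variant applies to the expression viewed as a single quotient; the leading-term comparison is the direct route.


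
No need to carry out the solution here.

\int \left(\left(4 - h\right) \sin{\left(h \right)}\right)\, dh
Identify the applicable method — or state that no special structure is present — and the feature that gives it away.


Diagnosis: integration by parts — 4 - h dies after finitely many derivatives while \sin{\left(h \right)} cycles under integration — the tabular/parts setup.


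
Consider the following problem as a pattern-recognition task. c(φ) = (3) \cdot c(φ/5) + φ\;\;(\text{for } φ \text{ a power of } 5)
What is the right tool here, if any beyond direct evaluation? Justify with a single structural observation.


Method: the master substitution — treat m = log base 5 of φ as the new clock: one recursion step advances m by one while φ scales by 5.


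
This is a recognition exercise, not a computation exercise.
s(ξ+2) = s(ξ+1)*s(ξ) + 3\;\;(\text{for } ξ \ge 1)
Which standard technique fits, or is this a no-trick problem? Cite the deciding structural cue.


Method: no special technique — nonlinear feedback in the recursion rules out every root- or factor-based technique.


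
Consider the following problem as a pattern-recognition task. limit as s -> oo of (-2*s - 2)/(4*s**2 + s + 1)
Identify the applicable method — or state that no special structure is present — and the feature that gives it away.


Diagnosis: dominant-term comparison — divide by the highest power of s present: lower-order terms vanish and the dominant ratio remains. Differentiating the expression as a single quotient would eventually settle it as well; matching dominant growth settles it immediately.


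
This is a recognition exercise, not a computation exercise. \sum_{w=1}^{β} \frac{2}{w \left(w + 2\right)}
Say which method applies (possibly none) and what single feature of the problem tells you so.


Diagnosis: telescoping — after splitting \frac{2}{w \left(w + 2\right)} into partial fractions, the pieces are shifted copies of one function and cancel telescopically.


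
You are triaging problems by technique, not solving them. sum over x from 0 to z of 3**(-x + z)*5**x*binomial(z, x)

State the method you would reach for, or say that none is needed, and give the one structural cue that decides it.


Verdict: the binomial theorem — terms weighting binomial(z, x) against matched powers of 5 and 3 reassemble into (5 + 3)^z by the binomial theorem.


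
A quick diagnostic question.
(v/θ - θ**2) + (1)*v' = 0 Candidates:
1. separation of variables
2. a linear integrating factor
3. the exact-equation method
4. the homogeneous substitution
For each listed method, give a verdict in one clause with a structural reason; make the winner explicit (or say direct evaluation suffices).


Method: a linear integrating factor — the unknown enters only to the first power against a nonzero forcing term — the integrating-factor template applies directly.
- separation of variables: no algebra isolates the independent variable on one side and the unknown on the other.
- a linear integrating factor — yes — fits the structure here.
- the exact-equation method — exactness fails on the nose — the mixed partials do not match.
- the homogeneous substitution — the slope does not depend on the ratio of the variables alone.


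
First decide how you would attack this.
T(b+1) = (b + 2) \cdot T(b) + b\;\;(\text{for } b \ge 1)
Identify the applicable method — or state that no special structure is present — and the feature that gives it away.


Method: a summation factor — with the index-dependent coefficient b + 2, dividing by the cumulative product turns the left side into a pure difference.


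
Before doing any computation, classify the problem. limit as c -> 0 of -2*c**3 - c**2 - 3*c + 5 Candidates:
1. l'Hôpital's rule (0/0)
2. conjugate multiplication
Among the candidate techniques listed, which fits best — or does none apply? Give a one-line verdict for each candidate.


Technique: no special technique — no vanishing denominator and no indeterminate clash at the point — evaluation is immediate.
- l'Hôpital's rule (0/0): evaluation at the point is determinate, so the rule has nothing to repair.
- conjugate multiplication: no divergent radical difference is present for a conjugate pair to cancel.


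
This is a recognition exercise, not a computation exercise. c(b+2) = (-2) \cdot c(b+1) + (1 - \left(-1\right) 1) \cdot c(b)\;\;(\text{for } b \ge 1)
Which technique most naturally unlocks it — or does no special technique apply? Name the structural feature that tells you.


Best approach: the characteristic-root method — every coefficient is a fixed number and the forcing is zero — substitute r^b and read off the root equation.


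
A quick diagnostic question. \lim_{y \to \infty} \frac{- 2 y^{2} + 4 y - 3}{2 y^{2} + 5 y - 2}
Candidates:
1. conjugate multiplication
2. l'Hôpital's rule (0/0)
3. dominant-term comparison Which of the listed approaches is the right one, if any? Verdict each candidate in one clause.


Verdict: dominant-term comparison — growth-rate triage: the leading powers of y decide the limit, everything else is noise.
- conjugate multiplication: there are no radicals in tension whose conjugate would simplify matters.
- l'Hôpital's rule (0/0): no 0/0 form appears: written as one quotient, top and bottom both grow without bound, and the ratio is decided by their leading terms.
- dominant-term comparison: applicable, and directly so.


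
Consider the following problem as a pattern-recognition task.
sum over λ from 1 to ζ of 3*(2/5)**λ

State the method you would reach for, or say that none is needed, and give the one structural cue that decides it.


Method: the geometric series formula — consecutive terms stand in a fixed index-free ratio — the geometric sum formula closes it.


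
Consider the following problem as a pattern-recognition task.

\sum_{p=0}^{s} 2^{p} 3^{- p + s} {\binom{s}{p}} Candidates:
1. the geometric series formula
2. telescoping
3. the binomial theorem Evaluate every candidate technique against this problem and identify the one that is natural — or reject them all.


Best approach: the binomial theorem — {\binom{s}{p}} weighting matched powers of 2 and 3 is the expanded form of (2 + 3)^s — fold it back up.
- the geometric series formula — the term-to-term ratio drifts with the index — the one thing the geometric formula cannot absorb.
- telescoping: neither a shifted-difference shape nor integer-spaced poles are present.
- the binomial theorem: yes, a natural case for it.


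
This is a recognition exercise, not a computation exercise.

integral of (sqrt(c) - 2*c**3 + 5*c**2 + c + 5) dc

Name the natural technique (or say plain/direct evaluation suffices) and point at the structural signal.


Diagnosis: no special technique — a term-by-term power-rule job in c; no substitution or rearrangement earns its keep here.


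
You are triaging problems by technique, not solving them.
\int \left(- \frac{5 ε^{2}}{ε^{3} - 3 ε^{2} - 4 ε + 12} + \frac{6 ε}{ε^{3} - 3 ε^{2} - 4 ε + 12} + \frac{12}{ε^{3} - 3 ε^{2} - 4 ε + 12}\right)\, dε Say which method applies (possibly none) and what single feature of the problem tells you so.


Technique: partial fractions — once ε^{3} - 3 ε^{2} - 4 ε + 12 is factored, each root contributes a simple-fraction term; integrate them one at a time.


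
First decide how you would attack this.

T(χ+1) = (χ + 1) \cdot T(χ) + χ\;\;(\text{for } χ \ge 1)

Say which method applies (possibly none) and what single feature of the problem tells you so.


Diagnosis: a summation factor — one step of memory with a weight χ + 1 that changes as the index grows — the summation-factor construction is built for this.
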